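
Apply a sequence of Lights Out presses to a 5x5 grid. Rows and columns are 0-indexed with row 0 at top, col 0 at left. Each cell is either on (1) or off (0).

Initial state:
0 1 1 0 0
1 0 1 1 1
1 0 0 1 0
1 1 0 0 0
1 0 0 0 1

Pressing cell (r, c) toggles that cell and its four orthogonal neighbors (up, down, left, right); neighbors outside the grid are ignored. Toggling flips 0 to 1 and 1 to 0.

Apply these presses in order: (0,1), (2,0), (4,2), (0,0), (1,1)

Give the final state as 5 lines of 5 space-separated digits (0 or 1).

Answer: 0 0 0 0 0
0 0 0 1 1
0 0 0 1 0
0 1 1 0 0
1 1 1 1 1

Derivation:
After press 1 at (0,1):
1 0 0 0 0
1 1 1 1 1
1 0 0 1 0
1 1 0 0 0
1 0 0 0 1

After press 2 at (2,0):
1 0 0 0 0
0 1 1 1 1
0 1 0 1 0
0 1 0 0 0
1 0 0 0 1

After press 3 at (4,2):
1 0 0 0 0
0 1 1 1 1
0 1 0 1 0
0 1 1 0 0
1 1 1 1 1

After press 4 at (0,0):
0 1 0 0 0
1 1 1 1 1
0 1 0 1 0
0 1 1 0 0
1 1 1 1 1

After press 5 at (1,1):
0 0 0 0 0
0 0 0 1 1
0 0 0 1 0
0 1 1 0 0
1 1 1 1 1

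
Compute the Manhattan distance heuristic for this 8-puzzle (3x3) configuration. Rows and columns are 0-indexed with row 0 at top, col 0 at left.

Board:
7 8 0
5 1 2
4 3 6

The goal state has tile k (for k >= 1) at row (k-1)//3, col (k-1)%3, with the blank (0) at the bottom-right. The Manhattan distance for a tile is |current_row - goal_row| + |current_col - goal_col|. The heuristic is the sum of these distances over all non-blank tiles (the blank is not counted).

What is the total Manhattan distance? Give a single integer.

Tile 7: at (0,0), goal (2,0), distance |0-2|+|0-0| = 2
Tile 8: at (0,1), goal (2,1), distance |0-2|+|1-1| = 2
Tile 5: at (1,0), goal (1,1), distance |1-1|+|0-1| = 1
Tile 1: at (1,1), goal (0,0), distance |1-0|+|1-0| = 2
Tile 2: at (1,2), goal (0,1), distance |1-0|+|2-1| = 2
Tile 4: at (2,0), goal (1,0), distance |2-1|+|0-0| = 1
Tile 3: at (2,1), goal (0,2), distance |2-0|+|1-2| = 3
Tile 6: at (2,2), goal (1,2), distance |2-1|+|2-2| = 1
Sum: 2 + 2 + 1 + 2 + 2 + 1 + 3 + 1 = 14

Answer: 14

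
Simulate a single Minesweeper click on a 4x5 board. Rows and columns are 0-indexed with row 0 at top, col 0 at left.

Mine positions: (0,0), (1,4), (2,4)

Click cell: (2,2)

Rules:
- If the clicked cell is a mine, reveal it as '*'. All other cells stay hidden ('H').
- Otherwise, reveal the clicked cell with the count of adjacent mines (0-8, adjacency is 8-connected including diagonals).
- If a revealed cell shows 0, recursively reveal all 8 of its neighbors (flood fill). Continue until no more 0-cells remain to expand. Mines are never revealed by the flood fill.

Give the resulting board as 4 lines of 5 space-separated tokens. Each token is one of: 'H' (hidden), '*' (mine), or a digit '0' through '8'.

H 1 0 1 H
1 1 0 2 H
0 0 0 2 H
0 0 0 1 H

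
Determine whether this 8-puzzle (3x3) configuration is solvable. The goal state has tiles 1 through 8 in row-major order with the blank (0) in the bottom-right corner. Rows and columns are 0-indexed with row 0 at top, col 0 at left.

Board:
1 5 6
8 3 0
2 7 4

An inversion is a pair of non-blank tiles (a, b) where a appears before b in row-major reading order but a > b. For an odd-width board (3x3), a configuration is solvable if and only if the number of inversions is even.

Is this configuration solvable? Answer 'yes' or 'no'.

Inversions (pairs i<j in row-major order where tile[i] > tile[j] > 0): 12
12 is even, so the puzzle is solvable.

Answer: yes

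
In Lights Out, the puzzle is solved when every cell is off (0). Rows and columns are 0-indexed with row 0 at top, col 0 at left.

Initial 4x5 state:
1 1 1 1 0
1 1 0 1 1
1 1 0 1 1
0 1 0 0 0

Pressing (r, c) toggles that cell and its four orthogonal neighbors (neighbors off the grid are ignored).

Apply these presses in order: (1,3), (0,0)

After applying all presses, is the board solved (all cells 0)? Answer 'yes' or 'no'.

After press 1 at (1,3):
1 1 1 0 0
1 1 1 0 0
1 1 0 0 1
0 1 0 0 0

After press 2 at (0,0):
0 0 1 0 0
0 1 1 0 0
1 1 0 0 1
0 1 0 0 0

Lights still on: 7

Answer: no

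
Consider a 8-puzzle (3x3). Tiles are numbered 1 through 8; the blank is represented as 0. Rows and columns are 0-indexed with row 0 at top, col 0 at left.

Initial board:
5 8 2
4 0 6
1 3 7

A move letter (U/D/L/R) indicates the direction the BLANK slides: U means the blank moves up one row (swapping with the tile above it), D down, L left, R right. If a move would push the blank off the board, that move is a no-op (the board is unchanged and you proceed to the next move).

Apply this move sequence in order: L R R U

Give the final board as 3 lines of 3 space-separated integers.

After move 1 (L):
5 8 2
0 4 6
1 3 7

After move 2 (R):
5 8 2
4 0 6
1 3 7

After move 3 (R):
5 8 2
4 6 0
1 3 7

After move 4 (U):
5 8 0
4 6 2
1 3 7

Answer: 5 8 0
4 6 2
1 3 7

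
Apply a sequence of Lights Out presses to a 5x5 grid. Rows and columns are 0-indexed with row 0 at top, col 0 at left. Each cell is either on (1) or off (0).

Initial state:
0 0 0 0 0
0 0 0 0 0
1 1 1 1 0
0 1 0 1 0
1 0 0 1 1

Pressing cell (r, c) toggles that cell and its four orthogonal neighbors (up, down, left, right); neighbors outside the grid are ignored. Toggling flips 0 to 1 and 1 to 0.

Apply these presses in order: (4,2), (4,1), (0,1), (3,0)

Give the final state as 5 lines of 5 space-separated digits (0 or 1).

After press 1 at (4,2):
0 0 0 0 0
0 0 0 0 0
1 1 1 1 0
0 1 1 1 0
1 1 1 0 1

After press 2 at (4,1):
0 0 0 0 0
0 0 0 0 0
1 1 1 1 0
0 0 1 1 0
0 0 0 0 1

After press 3 at (0,1):
1 1 1 0 0
0 1 0 0 0
1 1 1 1 0
0 0 1 1 0
0 0 0 0 1

After press 4 at (3,0):
1 1 1 0 0
0 1 0 0 0
0 1 1 1 0
1 1 1 1 0
1 0 0 0 1

Answer: 1 1 1 0 0
0 1 0 0 0
0 1 1 1 0
1 1 1 1 0
1 0 0 0 1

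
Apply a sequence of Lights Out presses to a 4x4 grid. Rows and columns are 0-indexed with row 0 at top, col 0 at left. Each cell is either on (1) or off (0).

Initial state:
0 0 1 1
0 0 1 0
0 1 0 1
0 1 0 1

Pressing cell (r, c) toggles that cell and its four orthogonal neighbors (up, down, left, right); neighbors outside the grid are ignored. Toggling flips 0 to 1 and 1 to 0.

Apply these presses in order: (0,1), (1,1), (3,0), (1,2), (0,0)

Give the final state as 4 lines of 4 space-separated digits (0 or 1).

After press 1 at (0,1):
1 1 0 1
0 1 1 0
0 1 0 1
0 1 0 1

After press 2 at (1,1):
1 0 0 1
1 0 0 0
0 0 0 1
0 1 0 1

After press 3 at (3,0):
1 0 0 1
1 0 0 0
1 0 0 1
1 0 0 1

After press 4 at (1,2):
1 0 1 1
1 1 1 1
1 0 1 1
1 0 0 1

After press 5 at (0,0):
0 1 1 1
0 1 1 1
1 0 1 1
1 0 0 1

Answer: 0 1 1 1
0 1 1 1
1 0 1 1
1 0 0 1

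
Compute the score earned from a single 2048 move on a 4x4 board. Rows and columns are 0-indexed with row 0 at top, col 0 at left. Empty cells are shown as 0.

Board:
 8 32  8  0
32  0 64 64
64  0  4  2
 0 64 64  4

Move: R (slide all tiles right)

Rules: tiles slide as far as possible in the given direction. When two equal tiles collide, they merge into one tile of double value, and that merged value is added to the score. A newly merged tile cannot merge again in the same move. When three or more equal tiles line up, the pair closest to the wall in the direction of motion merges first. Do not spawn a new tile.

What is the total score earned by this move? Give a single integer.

Slide right:
row 0: [8, 32, 8, 0] -> [0, 8, 32, 8]  score +0 (running 0)
row 1: [32, 0, 64, 64] -> [0, 0, 32, 128]  score +128 (running 128)
row 2: [64, 0, 4, 2] -> [0, 64, 4, 2]  score +0 (running 128)
row 3: [0, 64, 64, 4] -> [0, 0, 128, 4]  score +128 (running 256)
Board after move:
  0   8  32   8
  0   0  32 128
  0  64   4   2
  0   0 128   4

Answer: 256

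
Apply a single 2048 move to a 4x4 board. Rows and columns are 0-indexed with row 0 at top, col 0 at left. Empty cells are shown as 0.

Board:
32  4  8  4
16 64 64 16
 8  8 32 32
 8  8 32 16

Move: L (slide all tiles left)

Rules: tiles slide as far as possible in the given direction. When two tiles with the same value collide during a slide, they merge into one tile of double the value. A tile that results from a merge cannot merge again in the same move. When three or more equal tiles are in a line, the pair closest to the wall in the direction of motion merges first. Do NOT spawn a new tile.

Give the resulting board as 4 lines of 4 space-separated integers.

Slide left:
row 0: [32, 4, 8, 4] -> [32, 4, 8, 4]
row 1: [16, 64, 64, 16] -> [16, 128, 16, 0]
row 2: [8, 8, 32, 32] -> [16, 64, 0, 0]
row 3: [8, 8, 32, 16] -> [16, 32, 16, 0]

Answer:  32   4   8   4
 16 128  16   0
 16  64   0   0
 16  32  16   0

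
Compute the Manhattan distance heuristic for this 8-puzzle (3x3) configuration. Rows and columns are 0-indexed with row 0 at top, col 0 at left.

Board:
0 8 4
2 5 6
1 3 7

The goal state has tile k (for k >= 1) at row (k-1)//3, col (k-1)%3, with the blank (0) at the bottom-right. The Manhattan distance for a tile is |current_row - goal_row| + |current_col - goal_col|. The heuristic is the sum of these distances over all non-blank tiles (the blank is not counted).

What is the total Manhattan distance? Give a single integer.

Answer: 14

Derivation:
Tile 8: at (0,1), goal (2,1), distance |0-2|+|1-1| = 2
Tile 4: at (0,2), goal (1,0), distance |0-1|+|2-0| = 3
Tile 2: at (1,0), goal (0,1), distance |1-0|+|0-1| = 2
Tile 5: at (1,1), goal (1,1), distance |1-1|+|1-1| = 0
Tile 6: at (1,2), goal (1,2), distance |1-1|+|2-2| = 0
Tile 1: at (2,0), goal (0,0), distance |2-0|+|0-0| = 2
Tile 3: at (2,1), goal (0,2), distance |2-0|+|1-2| = 3
Tile 7: at (2,2), goal (2,0), distance |2-2|+|2-0| = 2
Sum: 2 + 3 + 2 + 0 + 0 + 2 + 3 + 2 = 14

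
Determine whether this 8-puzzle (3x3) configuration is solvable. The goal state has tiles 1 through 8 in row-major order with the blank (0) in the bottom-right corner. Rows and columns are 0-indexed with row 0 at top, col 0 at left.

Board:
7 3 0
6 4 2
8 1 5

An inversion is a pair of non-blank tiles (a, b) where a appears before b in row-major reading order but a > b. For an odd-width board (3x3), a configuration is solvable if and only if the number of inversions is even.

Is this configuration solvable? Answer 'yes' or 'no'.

Inversions (pairs i<j in row-major order where tile[i] > tile[j] > 0): 17
17 is odd, so the puzzle is not solvable.

Answer: no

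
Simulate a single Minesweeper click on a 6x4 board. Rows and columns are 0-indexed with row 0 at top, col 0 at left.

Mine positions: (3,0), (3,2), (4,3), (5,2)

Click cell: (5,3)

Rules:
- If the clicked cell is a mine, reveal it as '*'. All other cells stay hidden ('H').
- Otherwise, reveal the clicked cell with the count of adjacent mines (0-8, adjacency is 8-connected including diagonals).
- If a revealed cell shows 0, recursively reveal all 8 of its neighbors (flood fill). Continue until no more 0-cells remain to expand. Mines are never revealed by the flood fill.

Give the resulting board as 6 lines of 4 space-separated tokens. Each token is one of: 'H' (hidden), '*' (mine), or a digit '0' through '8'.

H H H H
H H H H
H H H H
H H H H
H H H H
H H H 2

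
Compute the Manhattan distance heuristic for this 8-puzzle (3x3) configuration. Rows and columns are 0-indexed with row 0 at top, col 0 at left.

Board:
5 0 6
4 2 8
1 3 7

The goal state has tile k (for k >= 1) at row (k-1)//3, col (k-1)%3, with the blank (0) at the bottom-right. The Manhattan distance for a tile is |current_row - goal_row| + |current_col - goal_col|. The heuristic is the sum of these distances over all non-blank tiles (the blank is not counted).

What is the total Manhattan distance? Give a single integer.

Answer: 13

Derivation:
Tile 5: at (0,0), goal (1,1), distance |0-1|+|0-1| = 2
Tile 6: at (0,2), goal (1,2), distance |0-1|+|2-2| = 1
Tile 4: at (1,0), goal (1,0), distance |1-1|+|0-0| = 0
Tile 2: at (1,1), goal (0,1), distance |1-0|+|1-1| = 1
Tile 8: at (1,2), goal (2,1), distance |1-2|+|2-1| = 2
Tile 1: at (2,0), goal (0,0), distance |2-0|+|0-0| = 2
Tile 3: at (2,1), goal (0,2), distance |2-0|+|1-2| = 3
Tile 7: at (2,2), goal (2,0), distance |2-2|+|2-0| = 2
Sum: 2 + 1 + 0 + 1 + 2 + 2 + 3 + 2 = 13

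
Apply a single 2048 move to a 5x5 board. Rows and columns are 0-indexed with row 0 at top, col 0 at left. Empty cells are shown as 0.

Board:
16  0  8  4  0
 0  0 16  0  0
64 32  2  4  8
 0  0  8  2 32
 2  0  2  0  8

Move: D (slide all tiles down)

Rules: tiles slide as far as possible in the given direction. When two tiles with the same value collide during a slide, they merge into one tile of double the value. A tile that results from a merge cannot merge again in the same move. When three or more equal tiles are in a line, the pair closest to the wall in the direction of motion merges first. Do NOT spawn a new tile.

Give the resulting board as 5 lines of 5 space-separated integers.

Answer:  0  0  8  0  0
 0  0 16  0  0
16  0  2  0  8
64  0  8  8 32
 2 32  2  2  8

Derivation:
Slide down:
col 0: [16, 0, 64, 0, 2] -> [0, 0, 16, 64, 2]
col 1: [0, 0, 32, 0, 0] -> [0, 0, 0, 0, 32]
col 2: [8, 16, 2, 8, 2] -> [8, 16, 2, 8, 2]
col 3: [4, 0, 4, 2, 0] -> [0, 0, 0, 8, 2]
col 4: [0, 0, 8, 32, 8] -> [0, 0, 8, 32, 8]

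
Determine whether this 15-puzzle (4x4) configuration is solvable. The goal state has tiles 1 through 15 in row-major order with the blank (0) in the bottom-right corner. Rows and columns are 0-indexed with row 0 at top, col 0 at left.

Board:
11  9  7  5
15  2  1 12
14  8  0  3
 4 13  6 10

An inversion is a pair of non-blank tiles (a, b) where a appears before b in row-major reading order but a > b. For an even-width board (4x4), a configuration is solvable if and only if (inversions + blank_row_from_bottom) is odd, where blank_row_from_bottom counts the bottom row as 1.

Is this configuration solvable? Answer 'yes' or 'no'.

Inversions: 55
Blank is in row 2 (0-indexed from top), which is row 2 counting from the bottom (bottom = 1).
55 + 2 = 57, which is odd, so the puzzle is solvable.

Answer: yes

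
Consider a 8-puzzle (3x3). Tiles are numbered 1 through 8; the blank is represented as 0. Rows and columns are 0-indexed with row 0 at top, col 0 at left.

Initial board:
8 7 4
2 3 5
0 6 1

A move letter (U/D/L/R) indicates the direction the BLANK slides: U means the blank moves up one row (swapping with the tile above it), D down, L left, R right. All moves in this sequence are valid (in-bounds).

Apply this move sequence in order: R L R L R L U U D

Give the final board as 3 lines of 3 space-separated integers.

After move 1 (R):
8 7 4
2 3 5
6 0 1

After move 2 (L):
8 7 4
2 3 5
0 6 1

After move 3 (R):
8 7 4
2 3 5
6 0 1

After move 4 (L):
8 7 4
2 3 5
0 6 1

After move 5 (R):
8 7 4
2 3 5
6 0 1

After move 6 (L):
8 7 4
2 3 5
0 6 1

After move 7 (U):
8 7 4
0 3 5
2 6 1

After move 8 (U):
0 7 4
8 3 5
2 6 1

After move 9 (D):
8 7 4
0 3 5
2 6 1

Answer: 8 7 4
0 3 5
2 6 1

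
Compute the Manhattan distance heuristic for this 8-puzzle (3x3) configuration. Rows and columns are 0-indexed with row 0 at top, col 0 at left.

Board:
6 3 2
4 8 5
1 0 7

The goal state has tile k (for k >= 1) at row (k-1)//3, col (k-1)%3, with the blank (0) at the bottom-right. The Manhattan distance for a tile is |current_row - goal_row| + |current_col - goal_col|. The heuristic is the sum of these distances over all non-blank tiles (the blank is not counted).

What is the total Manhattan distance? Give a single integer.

Tile 6: at (0,0), goal (1,2), distance |0-1|+|0-2| = 3
Tile 3: at (0,1), goal (0,2), distance |0-0|+|1-2| = 1
Tile 2: at (0,2), goal (0,1), distance |0-0|+|2-1| = 1
Tile 4: at (1,0), goal (1,0), distance |1-1|+|0-0| = 0
Tile 8: at (1,1), goal (2,1), distance |1-2|+|1-1| = 1
Tile 5: at (1,2), goal (1,1), distance |1-1|+|2-1| = 1
Tile 1: at (2,0), goal (0,0), distance |2-0|+|0-0| = 2
Tile 7: at (2,2), goal (2,0), distance |2-2|+|2-0| = 2
Sum: 3 + 1 + 1 + 0 + 1 + 1 + 2 + 2 = 11

Answer: 11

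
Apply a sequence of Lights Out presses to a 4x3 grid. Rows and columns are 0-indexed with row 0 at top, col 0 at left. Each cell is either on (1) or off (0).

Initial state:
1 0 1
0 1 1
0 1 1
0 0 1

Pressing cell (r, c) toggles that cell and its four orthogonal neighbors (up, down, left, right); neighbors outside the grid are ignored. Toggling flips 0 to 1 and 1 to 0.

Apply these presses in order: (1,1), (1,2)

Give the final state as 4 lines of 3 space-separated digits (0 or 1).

After press 1 at (1,1):
1 1 1
1 0 0
0 0 1
0 0 1

After press 2 at (1,2):
1 1 0
1 1 1
0 0 0
0 0 1

Answer: 1 1 0
1 1 1
0 0 0
0 0 1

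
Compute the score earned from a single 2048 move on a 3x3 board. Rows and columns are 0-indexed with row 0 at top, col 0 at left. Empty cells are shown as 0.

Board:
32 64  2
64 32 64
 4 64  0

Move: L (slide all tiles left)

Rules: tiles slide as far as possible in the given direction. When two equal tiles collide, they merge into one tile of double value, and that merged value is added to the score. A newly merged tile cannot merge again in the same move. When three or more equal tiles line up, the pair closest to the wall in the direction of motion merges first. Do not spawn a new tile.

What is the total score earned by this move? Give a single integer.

Answer: 0

Derivation:
Slide left:
row 0: [32, 64, 2] -> [32, 64, 2]  score +0 (running 0)
row 1: [64, 32, 64] -> [64, 32, 64]  score +0 (running 0)
row 2: [4, 64, 0] -> [4, 64, 0]  score +0 (running 0)
Board after move:
32 64  2
64 32 64
 4 64  0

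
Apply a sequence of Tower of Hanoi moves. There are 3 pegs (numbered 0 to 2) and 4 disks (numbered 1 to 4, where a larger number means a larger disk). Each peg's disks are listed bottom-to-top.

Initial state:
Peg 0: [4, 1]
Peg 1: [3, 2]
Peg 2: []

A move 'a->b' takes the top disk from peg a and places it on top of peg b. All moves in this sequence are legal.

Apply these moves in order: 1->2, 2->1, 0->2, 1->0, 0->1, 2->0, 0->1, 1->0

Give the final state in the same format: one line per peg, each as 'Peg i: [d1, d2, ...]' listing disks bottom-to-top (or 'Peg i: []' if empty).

After move 1 (1->2):
Peg 0: [4, 1]
Peg 1: [3]
Peg 2: [2]

After move 2 (2->1):
Peg 0: [4, 1]
Peg 1: [3, 2]
Peg 2: []

After move 3 (0->2):
Peg 0: [4]
Peg 1: [3, 2]
Peg 2: [1]

After move 4 (1->0):
Peg 0: [4, 2]
Peg 1: [3]
Peg 2: [1]

After move 5 (0->1):
Peg 0: [4]
Peg 1: [3, 2]
Peg 2: [1]

After move 6 (2->0):
Peg 0: [4, 1]
Peg 1: [3, 2]
Peg 2: []

After move 7 (0->1):
Peg 0: [4]
Peg 1: [3, 2, 1]
Peg 2: []

After move 8 (1->0):
Peg 0: [4, 1]
Peg 1: [3, 2]
Peg 2: []

Answer: Peg 0: [4, 1]
Peg 1: [3, 2]
Peg 2: []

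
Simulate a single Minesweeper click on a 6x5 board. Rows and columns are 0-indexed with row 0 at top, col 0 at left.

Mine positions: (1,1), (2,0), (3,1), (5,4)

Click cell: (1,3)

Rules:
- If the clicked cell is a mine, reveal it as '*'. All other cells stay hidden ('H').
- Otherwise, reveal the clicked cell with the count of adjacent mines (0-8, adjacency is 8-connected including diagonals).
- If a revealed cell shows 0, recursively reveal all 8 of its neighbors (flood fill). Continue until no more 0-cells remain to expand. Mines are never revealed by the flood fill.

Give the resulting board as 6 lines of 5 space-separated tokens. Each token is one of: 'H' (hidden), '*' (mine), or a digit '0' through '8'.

H H 1 0 0
H H 1 0 0
H H 2 0 0
H H 1 0 0
H H 1 1 1
H H H H H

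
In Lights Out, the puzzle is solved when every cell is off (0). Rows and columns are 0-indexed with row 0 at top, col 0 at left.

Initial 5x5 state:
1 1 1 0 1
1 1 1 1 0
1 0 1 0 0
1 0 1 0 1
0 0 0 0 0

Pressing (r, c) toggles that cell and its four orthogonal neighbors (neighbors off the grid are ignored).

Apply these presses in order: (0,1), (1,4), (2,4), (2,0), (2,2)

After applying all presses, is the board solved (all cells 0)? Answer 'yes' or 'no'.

After press 1 at (0,1):
0 0 0 0 1
1 0 1 1 0
1 0 1 0 0
1 0 1 0 1
0 0 0 0 0

After press 2 at (1,4):
0 0 0 0 0
1 0 1 0 1
1 0 1 0 1
1 0 1 0 1
0 0 0 0 0

After press 3 at (2,4):
0 0 0 0 0
1 0 1 0 0
1 0 1 1 0
1 0 1 0 0
0 0 0 0 0

After press 4 at (2,0):
0 0 0 0 0
0 0 1 0 0
0 1 1 1 0
0 0 1 0 0
0 0 0 0 0

After press 5 at (2,2):
0 0 0 0 0
0 0 0 0 0
0 0 0 0 0
0 0 0 0 0
0 0 0 0 0

Lights still on: 0

Answer: yes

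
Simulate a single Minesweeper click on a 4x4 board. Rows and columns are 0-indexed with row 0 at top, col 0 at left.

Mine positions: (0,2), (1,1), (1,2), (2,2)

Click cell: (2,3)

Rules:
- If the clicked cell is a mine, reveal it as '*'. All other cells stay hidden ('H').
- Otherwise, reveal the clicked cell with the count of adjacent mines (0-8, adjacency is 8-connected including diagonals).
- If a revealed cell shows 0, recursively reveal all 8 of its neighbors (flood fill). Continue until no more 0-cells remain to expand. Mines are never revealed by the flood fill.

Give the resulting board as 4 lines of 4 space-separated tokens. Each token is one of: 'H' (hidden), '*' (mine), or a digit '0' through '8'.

H H H H
H H H H
H H H 2
H H H H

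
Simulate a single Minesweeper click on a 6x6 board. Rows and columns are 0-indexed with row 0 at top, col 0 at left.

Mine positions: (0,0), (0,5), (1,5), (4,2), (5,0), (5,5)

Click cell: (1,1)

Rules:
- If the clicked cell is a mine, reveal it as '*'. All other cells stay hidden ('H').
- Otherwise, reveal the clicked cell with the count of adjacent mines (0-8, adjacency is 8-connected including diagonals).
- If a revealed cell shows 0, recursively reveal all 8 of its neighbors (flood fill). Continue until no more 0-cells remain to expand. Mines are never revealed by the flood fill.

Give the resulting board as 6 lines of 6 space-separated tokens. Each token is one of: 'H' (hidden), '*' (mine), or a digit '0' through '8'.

H H H H H H
H 1 H H H H
H H H H H H
H H H H H H
H H H H H H
H H H H H H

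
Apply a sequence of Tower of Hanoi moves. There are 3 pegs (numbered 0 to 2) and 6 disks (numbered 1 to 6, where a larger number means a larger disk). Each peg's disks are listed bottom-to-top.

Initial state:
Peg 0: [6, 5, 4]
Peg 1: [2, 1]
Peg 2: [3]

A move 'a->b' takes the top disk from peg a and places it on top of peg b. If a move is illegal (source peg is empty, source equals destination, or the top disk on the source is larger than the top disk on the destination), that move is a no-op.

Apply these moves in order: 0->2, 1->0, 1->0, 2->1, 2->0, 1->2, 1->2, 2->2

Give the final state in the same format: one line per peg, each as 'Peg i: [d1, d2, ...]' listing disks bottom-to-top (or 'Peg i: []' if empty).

Answer: Peg 0: [6, 5, 4, 1]
Peg 1: []
Peg 2: [3, 2]

Derivation:
After move 1 (0->2):
Peg 0: [6, 5, 4]
Peg 1: [2, 1]
Peg 2: [3]

After move 2 (1->0):
Peg 0: [6, 5, 4, 1]
Peg 1: [2]
Peg 2: [3]

After move 3 (1->0):
Peg 0: [6, 5, 4, 1]
Peg 1: [2]
Peg 2: [3]

After move 4 (2->1):
Peg 0: [6, 5, 4, 1]
Peg 1: [2]
Peg 2: [3]

After move 5 (2->0):
Peg 0: [6, 5, 4, 1]
Peg 1: [2]
Peg 2: [3]

After move 6 (1->2):
Peg 0: [6, 5, 4, 1]
Peg 1: []
Peg 2: [3, 2]

After move 7 (1->2):
Peg 0: [6, 5, 4, 1]
Peg 1: []
Peg 2: [3, 2]

After move 8 (2->2):
Peg 0: [6, 5, 4, 1]
Peg 1: []
Peg 2: [3, 2]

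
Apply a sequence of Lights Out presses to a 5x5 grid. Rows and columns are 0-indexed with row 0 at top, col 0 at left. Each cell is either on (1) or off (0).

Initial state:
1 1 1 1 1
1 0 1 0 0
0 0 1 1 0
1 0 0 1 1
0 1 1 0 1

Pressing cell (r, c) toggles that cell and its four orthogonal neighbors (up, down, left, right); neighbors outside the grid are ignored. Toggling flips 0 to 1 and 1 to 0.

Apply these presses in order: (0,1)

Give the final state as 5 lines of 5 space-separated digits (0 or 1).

After press 1 at (0,1):
0 0 0 1 1
1 1 1 0 0
0 0 1 1 0
1 0 0 1 1
0 1 1 0 1

Answer: 0 0 0 1 1
1 1 1 0 0
0 0 1 1 0
1 0 0 1 1
0 1 1 0 1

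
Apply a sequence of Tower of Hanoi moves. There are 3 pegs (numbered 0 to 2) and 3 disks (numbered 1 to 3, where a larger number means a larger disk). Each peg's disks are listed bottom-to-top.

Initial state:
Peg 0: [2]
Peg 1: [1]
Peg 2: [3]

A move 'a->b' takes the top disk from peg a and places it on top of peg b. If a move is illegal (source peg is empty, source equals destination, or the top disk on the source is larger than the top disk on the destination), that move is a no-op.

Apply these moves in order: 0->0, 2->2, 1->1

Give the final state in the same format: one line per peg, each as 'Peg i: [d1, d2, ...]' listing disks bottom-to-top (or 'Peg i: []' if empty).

After move 1 (0->0):
Peg 0: [2]
Peg 1: [1]
Peg 2: [3]

After move 2 (2->2):
Peg 0: [2]
Peg 1: [1]
Peg 2: [3]

After move 3 (1->1):
Peg 0: [2]
Peg 1: [1]
Peg 2: [3]

Answer: Peg 0: [2]
Peg 1: [1]
Peg 2: [3]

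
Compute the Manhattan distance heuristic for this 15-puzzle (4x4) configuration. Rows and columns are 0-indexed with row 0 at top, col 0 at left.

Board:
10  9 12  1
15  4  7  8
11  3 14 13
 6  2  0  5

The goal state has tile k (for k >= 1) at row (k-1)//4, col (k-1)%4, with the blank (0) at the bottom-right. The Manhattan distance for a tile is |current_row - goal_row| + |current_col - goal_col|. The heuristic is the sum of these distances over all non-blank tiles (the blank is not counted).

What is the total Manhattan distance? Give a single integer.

Tile 10: (0,0)->(2,1) = 3
Tile 9: (0,1)->(2,0) = 3
Tile 12: (0,2)->(2,3) = 3
Tile 1: (0,3)->(0,0) = 3
Tile 15: (1,0)->(3,2) = 4
Tile 4: (1,1)->(0,3) = 3
Tile 7: (1,2)->(1,2) = 0
Tile 8: (1,3)->(1,3) = 0
Tile 11: (2,0)->(2,2) = 2
Tile 3: (2,1)->(0,2) = 3
Tile 14: (2,2)->(3,1) = 2
Tile 13: (2,3)->(3,0) = 4
Tile 6: (3,0)->(1,1) = 3
Tile 2: (3,1)->(0,1) = 3
Tile 5: (3,3)->(1,0) = 5
Sum: 3 + 3 + 3 + 3 + 4 + 3 + 0 + 0 + 2 + 3 + 2 + 4 + 3 + 3 + 5 = 41

Answer: 41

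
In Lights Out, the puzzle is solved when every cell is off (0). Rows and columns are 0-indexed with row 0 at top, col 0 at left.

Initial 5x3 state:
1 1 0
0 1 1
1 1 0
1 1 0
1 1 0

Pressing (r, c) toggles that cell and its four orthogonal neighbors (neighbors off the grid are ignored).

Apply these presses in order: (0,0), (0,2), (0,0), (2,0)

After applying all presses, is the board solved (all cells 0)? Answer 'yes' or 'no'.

After press 1 at (0,0):
0 0 0
1 1 1
1 1 0
1 1 0
1 1 0

After press 2 at (0,2):
0 1 1
1 1 0
1 1 0
1 1 0
1 1 0

After press 3 at (0,0):
1 0 1
0 1 0
1 1 0
1 1 0
1 1 0

After press 4 at (2,0):
1 0 1
1 1 0
0 0 0
0 1 0
1 1 0

Lights still on: 7

Answer: no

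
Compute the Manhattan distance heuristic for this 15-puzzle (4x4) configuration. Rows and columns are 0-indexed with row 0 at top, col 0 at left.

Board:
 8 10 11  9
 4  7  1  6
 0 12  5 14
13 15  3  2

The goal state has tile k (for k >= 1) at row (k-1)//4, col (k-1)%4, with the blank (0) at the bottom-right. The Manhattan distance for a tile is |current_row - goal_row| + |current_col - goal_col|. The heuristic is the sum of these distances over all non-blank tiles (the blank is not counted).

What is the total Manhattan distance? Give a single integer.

Tile 8: (0,0)->(1,3) = 4
Tile 10: (0,1)->(2,1) = 2
Tile 11: (0,2)->(2,2) = 2
Tile 9: (0,3)->(2,0) = 5
Tile 4: (1,0)->(0,3) = 4
Tile 7: (1,1)->(1,2) = 1
Tile 1: (1,2)->(0,0) = 3
Tile 6: (1,3)->(1,1) = 2
Tile 12: (2,1)->(2,3) = 2
Tile 5: (2,2)->(1,0) = 3
Tile 14: (2,3)->(3,1) = 3
Tile 13: (3,0)->(3,0) = 0
Tile 15: (3,1)->(3,2) = 1
Tile 3: (3,2)->(0,2) = 3
Tile 2: (3,3)->(0,1) = 5
Sum: 4 + 2 + 2 + 5 + 4 + 1 + 3 + 2 + 2 + 3 + 3 + 0 + 1 + 3 + 5 = 40

Answer: 40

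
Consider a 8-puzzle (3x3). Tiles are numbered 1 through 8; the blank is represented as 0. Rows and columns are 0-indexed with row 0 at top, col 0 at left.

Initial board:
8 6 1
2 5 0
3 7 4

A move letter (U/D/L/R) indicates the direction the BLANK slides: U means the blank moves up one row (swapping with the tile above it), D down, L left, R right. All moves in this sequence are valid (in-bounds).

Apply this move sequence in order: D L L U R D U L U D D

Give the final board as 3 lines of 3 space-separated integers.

Answer: 8 6 1
2 5 4
0 3 7

Derivation:
After move 1 (D):
8 6 1
2 5 4
3 7 0

After move 2 (L):
8 6 1
2 5 4
3 0 7

After move 3 (L):
8 6 1
2 5 4
0 3 7

After move 4 (U):
8 6 1
0 5 4
2 3 7

After move 5 (R):
8 6 1
5 0 4
2 3 7

After move 6 (D):
8 6 1
5 3 4
2 0 7

After move 7 (U):
8 6 1
5 0 4
2 3 7

After move 8 (L):
8 6 1
0 5 4
2 3 7

After move 9 (U):
0 6 1
8 5 4
2 3 7

After move 10 (D):
8 6 1
0 5 4
2 3 7

After move 11 (D):
8 6 1
2 5 4
0 3 7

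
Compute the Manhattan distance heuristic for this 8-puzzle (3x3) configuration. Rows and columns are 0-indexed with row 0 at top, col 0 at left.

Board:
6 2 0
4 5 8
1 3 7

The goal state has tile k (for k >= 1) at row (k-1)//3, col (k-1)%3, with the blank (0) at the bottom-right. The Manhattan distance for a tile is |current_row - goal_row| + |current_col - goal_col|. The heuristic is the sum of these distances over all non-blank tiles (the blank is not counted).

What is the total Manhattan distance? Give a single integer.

Answer: 12

Derivation:
Tile 6: at (0,0), goal (1,2), distance |0-1|+|0-2| = 3
Tile 2: at (0,1), goal (0,1), distance |0-0|+|1-1| = 0
Tile 4: at (1,0), goal (1,0), distance |1-1|+|0-0| = 0
Tile 5: at (1,1), goal (1,1), distance |1-1|+|1-1| = 0
Tile 8: at (1,2), goal (2,1), distance |1-2|+|2-1| = 2
Tile 1: at (2,0), goal (0,0), distance |2-0|+|0-0| = 2
Tile 3: at (2,1), goal (0,2), distance |2-0|+|1-2| = 3
Tile 7: at (2,2), goal (2,0), distance |2-2|+|2-0| = 2
Sum: 3 + 0 + 0 + 0 + 2 + 2 + 3 + 2 = 12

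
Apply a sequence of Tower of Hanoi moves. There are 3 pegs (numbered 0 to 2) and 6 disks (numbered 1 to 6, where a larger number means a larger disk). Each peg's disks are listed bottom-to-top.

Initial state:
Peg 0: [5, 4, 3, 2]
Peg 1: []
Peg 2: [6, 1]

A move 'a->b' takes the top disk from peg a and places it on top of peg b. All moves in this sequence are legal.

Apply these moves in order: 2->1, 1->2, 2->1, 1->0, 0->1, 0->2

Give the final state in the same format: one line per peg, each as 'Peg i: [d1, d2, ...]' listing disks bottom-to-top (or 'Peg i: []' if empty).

After move 1 (2->1):
Peg 0: [5, 4, 3, 2]
Peg 1: [1]
Peg 2: [6]

After move 2 (1->2):
Peg 0: [5, 4, 3, 2]
Peg 1: []
Peg 2: [6, 1]

After move 3 (2->1):
Peg 0: [5, 4, 3, 2]
Peg 1: [1]
Peg 2: [6]

After move 4 (1->0):
Peg 0: [5, 4, 3, 2, 1]
Peg 1: []
Peg 2: [6]

After move 5 (0->1):
Peg 0: [5, 4, 3, 2]
Peg 1: [1]
Peg 2: [6]

After move 6 (0->2):
Peg 0: [5, 4, 3]
Peg 1: [1]
Peg 2: [6, 2]

Answer: Peg 0: [5, 4, 3]
Peg 1: [1]
Peg 2: [6, 2]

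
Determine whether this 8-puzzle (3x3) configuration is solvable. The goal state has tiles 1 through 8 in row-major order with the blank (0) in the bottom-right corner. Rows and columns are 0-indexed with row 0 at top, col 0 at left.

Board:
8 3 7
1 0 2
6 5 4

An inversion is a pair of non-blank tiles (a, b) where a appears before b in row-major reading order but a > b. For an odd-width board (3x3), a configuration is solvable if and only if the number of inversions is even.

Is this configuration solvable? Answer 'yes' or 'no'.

Inversions (pairs i<j in row-major order where tile[i] > tile[j] > 0): 17
17 is odd, so the puzzle is not solvable.

Answer: no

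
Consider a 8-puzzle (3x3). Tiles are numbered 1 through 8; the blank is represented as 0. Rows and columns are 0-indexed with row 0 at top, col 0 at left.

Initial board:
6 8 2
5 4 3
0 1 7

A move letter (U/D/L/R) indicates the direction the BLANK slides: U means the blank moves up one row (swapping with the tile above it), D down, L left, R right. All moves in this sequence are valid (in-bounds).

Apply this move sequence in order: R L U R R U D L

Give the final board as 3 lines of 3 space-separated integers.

Answer: 6 8 2
4 0 3
5 1 7

Derivation:
After move 1 (R):
6 8 2
5 4 3
1 0 7

After move 2 (L):
6 8 2
5 4 3
0 1 7

After move 3 (U):
6 8 2
0 4 3
5 1 7

After move 4 (R):
6 8 2
4 0 3
5 1 7

After move 5 (R):
6 8 2
4 3 0
5 1 7

After move 6 (U):
6 8 0
4 3 2
5 1 7

After move 7 (D):
6 8 2
4 3 0
5 1 7

After move 8 (L):
6 8 2
4 0 3
5 1 7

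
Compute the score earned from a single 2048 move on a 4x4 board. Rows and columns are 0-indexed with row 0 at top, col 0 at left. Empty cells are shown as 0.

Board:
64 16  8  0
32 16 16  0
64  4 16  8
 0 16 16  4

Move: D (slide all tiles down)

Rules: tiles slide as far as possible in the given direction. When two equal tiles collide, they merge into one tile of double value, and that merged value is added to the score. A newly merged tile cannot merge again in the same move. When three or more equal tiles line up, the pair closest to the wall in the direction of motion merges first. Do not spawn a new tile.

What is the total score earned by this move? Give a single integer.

Answer: 64

Derivation:
Slide down:
col 0: [64, 32, 64, 0] -> [0, 64, 32, 64]  score +0 (running 0)
col 1: [16, 16, 4, 16] -> [0, 32, 4, 16]  score +32 (running 32)
col 2: [8, 16, 16, 16] -> [0, 8, 16, 32]  score +32 (running 64)
col 3: [0, 0, 8, 4] -> [0, 0, 8, 4]  score +0 (running 64)
Board after move:
 0  0  0  0
64 32  8  0
32  4 16  8
64 16 32  4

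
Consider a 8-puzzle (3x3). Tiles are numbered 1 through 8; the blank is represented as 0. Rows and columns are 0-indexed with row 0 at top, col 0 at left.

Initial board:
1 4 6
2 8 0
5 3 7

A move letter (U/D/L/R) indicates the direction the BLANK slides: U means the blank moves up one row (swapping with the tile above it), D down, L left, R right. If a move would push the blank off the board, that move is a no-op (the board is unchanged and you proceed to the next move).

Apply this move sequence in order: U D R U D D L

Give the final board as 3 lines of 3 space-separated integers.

Answer: 1 4 6
2 8 7
5 0 3

Derivation:
After move 1 (U):
1 4 0
2 8 6
5 3 7

After move 2 (D):
1 4 6
2 8 0
5 3 7

After move 3 (R):
1 4 6
2 8 0
5 3 7

After move 4 (U):
1 4 0
2 8 6
5 3 7

After move 5 (D):
1 4 6
2 8 0
5 3 7

After move 6 (D):
1 4 6
2 8 7
5 3 0

After move 7 (L):
1 4 6
2 8 7
5 0 3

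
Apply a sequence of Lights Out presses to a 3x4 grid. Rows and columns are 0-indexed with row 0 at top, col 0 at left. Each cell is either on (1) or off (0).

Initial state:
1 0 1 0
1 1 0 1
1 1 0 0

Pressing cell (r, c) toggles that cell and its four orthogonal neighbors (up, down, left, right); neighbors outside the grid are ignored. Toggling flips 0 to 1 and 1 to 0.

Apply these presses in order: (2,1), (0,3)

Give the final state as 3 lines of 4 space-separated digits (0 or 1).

Answer: 1 0 0 1
1 0 0 0
0 0 1 0

Derivation:
After press 1 at (2,1):
1 0 1 0
1 0 0 1
0 0 1 0

After press 2 at (0,3):
1 0 0 1
1 0 0 0
0 0 1 0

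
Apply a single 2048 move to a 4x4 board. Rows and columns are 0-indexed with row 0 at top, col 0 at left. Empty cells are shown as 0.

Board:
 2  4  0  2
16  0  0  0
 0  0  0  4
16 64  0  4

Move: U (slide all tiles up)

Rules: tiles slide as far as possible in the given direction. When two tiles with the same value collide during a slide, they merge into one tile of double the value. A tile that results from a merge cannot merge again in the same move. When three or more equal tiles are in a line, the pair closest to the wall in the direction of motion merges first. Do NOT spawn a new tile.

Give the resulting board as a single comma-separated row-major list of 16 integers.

Answer: 2, 4, 0, 2, 32, 64, 0, 8, 0, 0, 0, 0, 0, 0, 0, 0

Derivation:
Slide up:
col 0: [2, 16, 0, 16] -> [2, 32, 0, 0]
col 1: [4, 0, 0, 64] -> [4, 64, 0, 0]
col 2: [0, 0, 0, 0] -> [0, 0, 0, 0]
col 3: [2, 0, 4, 4] -> [2, 8, 0, 0]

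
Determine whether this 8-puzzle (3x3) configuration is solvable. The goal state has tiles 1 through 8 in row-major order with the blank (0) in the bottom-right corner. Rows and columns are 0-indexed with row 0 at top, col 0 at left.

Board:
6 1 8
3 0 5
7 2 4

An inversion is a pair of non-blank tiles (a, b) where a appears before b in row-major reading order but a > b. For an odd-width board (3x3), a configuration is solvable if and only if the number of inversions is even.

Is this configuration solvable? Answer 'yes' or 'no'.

Inversions (pairs i<j in row-major order where tile[i] > tile[j] > 0): 15
15 is odd, so the puzzle is not solvable.

Answer: no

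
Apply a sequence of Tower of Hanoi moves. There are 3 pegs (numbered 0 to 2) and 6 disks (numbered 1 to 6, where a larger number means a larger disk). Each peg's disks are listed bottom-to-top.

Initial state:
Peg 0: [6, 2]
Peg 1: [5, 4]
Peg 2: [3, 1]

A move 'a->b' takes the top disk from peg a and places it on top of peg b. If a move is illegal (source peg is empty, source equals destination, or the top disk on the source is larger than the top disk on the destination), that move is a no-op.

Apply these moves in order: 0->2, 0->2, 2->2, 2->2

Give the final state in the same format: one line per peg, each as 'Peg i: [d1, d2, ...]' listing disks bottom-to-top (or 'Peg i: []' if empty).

Answer: Peg 0: [6, 2]
Peg 1: [5, 4]
Peg 2: [3, 1]

Derivation:
After move 1 (0->2):
Peg 0: [6, 2]
Peg 1: [5, 4]
Peg 2: [3, 1]

After move 2 (0->2):
Peg 0: [6, 2]
Peg 1: [5, 4]
Peg 2: [3, 1]

After move 3 (2->2):
Peg 0: [6, 2]
Peg 1: [5, 4]
Peg 2: [3, 1]

After move 4 (2->2):
Peg 0: [6, 2]
Peg 1: [5, 4]
Peg 2: [3, 1]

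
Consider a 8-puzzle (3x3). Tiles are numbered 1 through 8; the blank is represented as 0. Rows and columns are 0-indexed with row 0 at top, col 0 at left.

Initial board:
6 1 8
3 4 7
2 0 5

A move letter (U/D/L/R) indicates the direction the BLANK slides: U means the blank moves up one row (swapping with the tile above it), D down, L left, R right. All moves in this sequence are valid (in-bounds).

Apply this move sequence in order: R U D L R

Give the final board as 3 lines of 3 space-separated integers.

After move 1 (R):
6 1 8
3 4 7
2 5 0

After move 2 (U):
6 1 8
3 4 0
2 5 7

After move 3 (D):
6 1 8
3 4 7
2 5 0

After move 4 (L):
6 1 8
3 4 7
2 0 5

After move 5 (R):
6 1 8
3 4 7
2 5 0

Answer: 6 1 8
3 4 7
2 5 0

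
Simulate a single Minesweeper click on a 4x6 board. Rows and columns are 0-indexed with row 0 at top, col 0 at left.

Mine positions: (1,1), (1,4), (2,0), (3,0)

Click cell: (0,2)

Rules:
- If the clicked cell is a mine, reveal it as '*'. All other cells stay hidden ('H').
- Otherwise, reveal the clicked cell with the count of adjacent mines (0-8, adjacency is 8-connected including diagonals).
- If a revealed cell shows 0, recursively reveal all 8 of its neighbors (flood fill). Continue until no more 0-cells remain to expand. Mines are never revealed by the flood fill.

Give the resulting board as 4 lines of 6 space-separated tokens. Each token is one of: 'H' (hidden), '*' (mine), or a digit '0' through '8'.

H H 1 H H H
H H H H H H
H H H H H H
H H H H H H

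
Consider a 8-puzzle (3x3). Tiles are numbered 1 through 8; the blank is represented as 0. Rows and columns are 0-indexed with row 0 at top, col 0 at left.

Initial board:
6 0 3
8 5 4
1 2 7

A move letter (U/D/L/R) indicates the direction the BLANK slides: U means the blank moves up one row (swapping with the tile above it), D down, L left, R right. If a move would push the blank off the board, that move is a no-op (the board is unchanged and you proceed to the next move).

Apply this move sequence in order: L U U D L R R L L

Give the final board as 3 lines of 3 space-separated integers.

After move 1 (L):
0 6 3
8 5 4
1 2 7

After move 2 (U):
0 6 3
8 5 4
1 2 7

After move 3 (U):
0 6 3
8 5 4
1 2 7

After move 4 (D):
8 6 3
0 5 4
1 2 7

After move 5 (L):
8 6 3
0 5 4
1 2 7

After move 6 (R):
8 6 3
5 0 4
1 2 7

After move 7 (R):
8 6 3
5 4 0
1 2 7

After move 8 (L):
8 6 3
5 0 4
1 2 7

After move 9 (L):
8 6 3
0 5 4
1 2 7

Answer: 8 6 3
0 5 4
1 2 7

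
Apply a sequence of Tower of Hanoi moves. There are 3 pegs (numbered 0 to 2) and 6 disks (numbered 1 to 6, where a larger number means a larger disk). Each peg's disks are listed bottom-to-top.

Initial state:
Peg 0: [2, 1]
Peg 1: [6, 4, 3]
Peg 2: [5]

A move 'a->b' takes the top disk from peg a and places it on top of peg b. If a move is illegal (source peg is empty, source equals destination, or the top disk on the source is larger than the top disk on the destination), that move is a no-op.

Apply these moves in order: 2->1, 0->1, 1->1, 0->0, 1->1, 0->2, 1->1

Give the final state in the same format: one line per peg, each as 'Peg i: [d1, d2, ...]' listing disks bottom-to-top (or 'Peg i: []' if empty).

After move 1 (2->1):
Peg 0: [2, 1]
Peg 1: [6, 4, 3]
Peg 2: [5]

After move 2 (0->1):
Peg 0: [2]
Peg 1: [6, 4, 3, 1]
Peg 2: [5]

After move 3 (1->1):
Peg 0: [2]
Peg 1: [6, 4, 3, 1]
Peg 2: [5]

After move 4 (0->0):
Peg 0: [2]
Peg 1: [6, 4, 3, 1]
Peg 2: [5]

After move 5 (1->1):
Peg 0: [2]
Peg 1: [6, 4, 3, 1]
Peg 2: [5]

After move 6 (0->2):
Peg 0: []
Peg 1: [6, 4, 3, 1]
Peg 2: [5, 2]

After move 7 (1->1):
Peg 0: []
Peg 1: [6, 4, 3, 1]
Peg 2: [5, 2]

Answer: Peg 0: []
Peg 1: [6, 4, 3, 1]
Peg 2: [5, 2]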